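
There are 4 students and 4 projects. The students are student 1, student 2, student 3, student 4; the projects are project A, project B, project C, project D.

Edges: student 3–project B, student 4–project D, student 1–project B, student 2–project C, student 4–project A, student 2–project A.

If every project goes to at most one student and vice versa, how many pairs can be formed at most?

A valid assignment of size 3: student 1–project B, student 2–project C, student 4–project A.
The set {student 1, student 3} has only 1 neighbour ({project B}), so by Hall's theorem at most 3 of the 4 students can be matched.

3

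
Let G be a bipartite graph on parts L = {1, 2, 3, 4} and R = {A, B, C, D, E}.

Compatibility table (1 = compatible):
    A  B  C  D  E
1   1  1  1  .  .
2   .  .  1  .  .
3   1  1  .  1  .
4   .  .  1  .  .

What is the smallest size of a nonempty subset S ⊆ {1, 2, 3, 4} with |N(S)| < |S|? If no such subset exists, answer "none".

2

Take S = {2, 4}. Its neighbourhood is {C}, so |N(S)| = 1 < |S| = 2.
No single vertex violates Hall's condition since each has at least one neighbour, so 2 is the minimum.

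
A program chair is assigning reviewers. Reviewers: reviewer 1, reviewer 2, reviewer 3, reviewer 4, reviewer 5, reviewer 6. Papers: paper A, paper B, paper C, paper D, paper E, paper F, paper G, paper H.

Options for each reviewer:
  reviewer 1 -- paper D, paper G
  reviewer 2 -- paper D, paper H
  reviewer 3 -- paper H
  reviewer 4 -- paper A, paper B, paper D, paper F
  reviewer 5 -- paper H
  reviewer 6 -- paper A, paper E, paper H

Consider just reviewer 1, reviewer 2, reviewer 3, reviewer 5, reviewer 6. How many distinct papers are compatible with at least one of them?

The union of neighbours of {reviewer 1, reviewer 2, reviewer 3, reviewer 5, reviewer 6} is {paper A, paper D, paper E, paper G, paper H}, which has 5 elements.
Since |N(S)| = 5 ≥ |S| = 5, Hall's condition holds for this subset.

5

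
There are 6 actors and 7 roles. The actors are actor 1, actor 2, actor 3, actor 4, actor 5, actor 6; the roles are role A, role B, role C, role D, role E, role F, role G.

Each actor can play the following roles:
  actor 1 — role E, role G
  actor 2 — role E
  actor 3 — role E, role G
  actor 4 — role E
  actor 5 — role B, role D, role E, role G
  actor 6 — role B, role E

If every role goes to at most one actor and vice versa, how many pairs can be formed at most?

4

A valid assignment of size 4: actor 1→role G, actor 2→role E, actor 5→role D, actor 6→role B.
The set {actor 1, actor 2, actor 3, actor 4} has only 2 neighbours ({role E, role G}), so by Hall's theorem at most 4 of the 6 actors can be matched.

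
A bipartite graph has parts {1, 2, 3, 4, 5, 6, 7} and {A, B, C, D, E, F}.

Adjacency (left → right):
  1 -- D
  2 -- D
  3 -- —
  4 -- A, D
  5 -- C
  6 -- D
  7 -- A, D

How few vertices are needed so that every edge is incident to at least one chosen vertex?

{5, A, D} is a vertex cover of size 3: every edge has an endpoint in this set.
No smaller cover exists because 1–D, 4–A, 5–C is a matching of size 3, and a cover must include an endpoint of each of these disjoint edges (König's theorem).

3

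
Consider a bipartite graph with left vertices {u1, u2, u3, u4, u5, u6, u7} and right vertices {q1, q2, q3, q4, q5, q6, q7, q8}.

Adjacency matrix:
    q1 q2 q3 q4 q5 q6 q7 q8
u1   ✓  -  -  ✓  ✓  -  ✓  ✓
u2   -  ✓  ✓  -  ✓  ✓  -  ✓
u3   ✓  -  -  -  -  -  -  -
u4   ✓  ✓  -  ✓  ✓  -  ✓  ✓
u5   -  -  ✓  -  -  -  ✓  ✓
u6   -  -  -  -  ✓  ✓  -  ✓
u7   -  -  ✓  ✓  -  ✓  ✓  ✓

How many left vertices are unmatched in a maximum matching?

0

For example, pair u1–q4, u2–q8, u3–q1, u4–q2, u5–q7, u6–q5, u7–q6.
All 7 left vertices are matched, so no larger matching exists.
That matches 7 of the 7, leaving 0 unmatched; no matching can do better.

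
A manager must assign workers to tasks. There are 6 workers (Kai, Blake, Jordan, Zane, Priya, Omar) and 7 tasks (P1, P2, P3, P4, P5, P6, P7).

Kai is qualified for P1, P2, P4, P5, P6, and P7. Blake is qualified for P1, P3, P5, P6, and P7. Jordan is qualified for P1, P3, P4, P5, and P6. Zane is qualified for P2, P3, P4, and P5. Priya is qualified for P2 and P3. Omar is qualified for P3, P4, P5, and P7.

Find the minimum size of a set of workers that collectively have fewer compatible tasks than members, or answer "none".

none

A matching saturating every worker exists, for instance Kai→P2, Blake→P1, Jordan→P6, Zane→P5, Priya→P3, Omar→P7.
By Hall's marriage theorem, this means |N(S)| ≥ |S| for every subset S, so no violating subset exists.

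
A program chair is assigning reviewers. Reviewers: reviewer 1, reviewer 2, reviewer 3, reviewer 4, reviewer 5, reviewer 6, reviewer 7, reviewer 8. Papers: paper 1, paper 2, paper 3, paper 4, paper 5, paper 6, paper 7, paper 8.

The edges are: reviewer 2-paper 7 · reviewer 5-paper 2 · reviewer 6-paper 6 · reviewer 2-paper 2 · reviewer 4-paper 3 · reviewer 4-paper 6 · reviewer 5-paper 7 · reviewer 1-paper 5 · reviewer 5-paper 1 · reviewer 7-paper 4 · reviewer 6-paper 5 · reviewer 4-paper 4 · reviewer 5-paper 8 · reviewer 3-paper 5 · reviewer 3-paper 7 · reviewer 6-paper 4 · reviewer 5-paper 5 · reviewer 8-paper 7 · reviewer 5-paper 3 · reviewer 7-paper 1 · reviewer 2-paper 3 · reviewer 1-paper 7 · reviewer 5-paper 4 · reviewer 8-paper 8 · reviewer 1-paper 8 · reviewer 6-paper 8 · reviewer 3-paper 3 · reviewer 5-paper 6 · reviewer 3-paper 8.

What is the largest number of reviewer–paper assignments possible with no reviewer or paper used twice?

8

A valid assignment of size 8: reviewer 1-paper 5, reviewer 2-paper 2, reviewer 3-paper 3, reviewer 4-paper 4, reviewer 5-paper 6, reviewer 6-paper 8, reviewer 7-paper 1, reviewer 8-paper 7.
All 8 reviewers are matched, so no larger matching exists.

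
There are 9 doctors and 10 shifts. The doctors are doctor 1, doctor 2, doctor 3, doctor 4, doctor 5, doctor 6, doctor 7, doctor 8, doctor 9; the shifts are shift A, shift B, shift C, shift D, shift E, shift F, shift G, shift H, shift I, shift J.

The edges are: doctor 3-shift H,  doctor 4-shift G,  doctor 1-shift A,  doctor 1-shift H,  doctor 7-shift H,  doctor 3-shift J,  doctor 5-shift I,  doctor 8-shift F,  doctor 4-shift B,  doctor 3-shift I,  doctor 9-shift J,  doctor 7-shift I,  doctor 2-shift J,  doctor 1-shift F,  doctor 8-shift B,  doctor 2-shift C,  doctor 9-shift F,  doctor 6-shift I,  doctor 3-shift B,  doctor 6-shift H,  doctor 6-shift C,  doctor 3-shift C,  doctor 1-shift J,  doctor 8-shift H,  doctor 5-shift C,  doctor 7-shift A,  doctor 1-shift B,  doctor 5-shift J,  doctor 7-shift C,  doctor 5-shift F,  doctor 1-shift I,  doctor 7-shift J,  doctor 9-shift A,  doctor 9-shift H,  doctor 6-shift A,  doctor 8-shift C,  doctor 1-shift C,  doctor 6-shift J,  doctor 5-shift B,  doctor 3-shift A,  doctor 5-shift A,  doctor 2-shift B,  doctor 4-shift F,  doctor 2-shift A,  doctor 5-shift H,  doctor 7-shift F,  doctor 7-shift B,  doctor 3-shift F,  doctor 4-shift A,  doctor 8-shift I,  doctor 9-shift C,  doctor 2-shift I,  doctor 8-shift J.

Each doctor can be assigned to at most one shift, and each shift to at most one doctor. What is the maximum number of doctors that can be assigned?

For example, pair doctor 1-shift H, doctor 2-shift C, doctor 3-shift F, doctor 4-shift G, doctor 5-shift B, doctor 6-shift I, doctor 7-shift A, doctor 8-shift J.
The set {doctor 1, doctor 2, doctor 3, doctor 5, doctor 6, doctor 7, doctor 8, doctor 9} has only 7 neighbours ({shift A, shift B, shift C, shift F, shift H, shift I, shift J}), so by Hall's theorem at most 8 of the 9 doctors can be matched.

8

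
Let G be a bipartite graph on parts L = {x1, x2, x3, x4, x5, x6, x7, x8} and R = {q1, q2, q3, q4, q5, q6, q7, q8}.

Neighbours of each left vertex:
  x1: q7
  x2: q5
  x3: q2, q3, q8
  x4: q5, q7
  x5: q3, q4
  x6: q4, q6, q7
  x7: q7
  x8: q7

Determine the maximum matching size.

5

One maximum matching: x1→q7, x2→q5, x3→q8, x5→q4, x6→q6.
The set {x1, x2, x4, x7, x8} has only 2 neighbours ({q5, q7}), so by Hall's theorem at most 5 of the 8 left vertices can be matched.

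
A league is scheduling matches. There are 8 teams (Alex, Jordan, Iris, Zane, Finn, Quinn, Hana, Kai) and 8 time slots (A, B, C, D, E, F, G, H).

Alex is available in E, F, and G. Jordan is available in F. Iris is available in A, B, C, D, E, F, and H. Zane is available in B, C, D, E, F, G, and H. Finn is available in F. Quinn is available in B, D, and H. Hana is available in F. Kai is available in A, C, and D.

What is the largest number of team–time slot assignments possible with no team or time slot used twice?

6

A valid assignment of size 6: Alex-E, Jordan-F, Iris-A, Zane-G, Quinn-B, Kai-C.
The set {Jordan, Finn, Hana} has only 1 neighbour ({F}), so by Hall's theorem at most 6 of the 8 teams can be matched.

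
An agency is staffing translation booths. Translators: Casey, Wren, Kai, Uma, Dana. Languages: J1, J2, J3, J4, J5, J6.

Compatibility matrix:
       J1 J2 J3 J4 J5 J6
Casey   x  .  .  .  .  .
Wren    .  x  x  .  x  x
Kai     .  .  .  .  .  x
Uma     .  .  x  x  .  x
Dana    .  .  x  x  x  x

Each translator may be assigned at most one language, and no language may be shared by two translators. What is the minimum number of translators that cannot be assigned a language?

0

A valid assignment of size 5: Casey-J1, Wren-J5, Kai-J6, Uma-J4, Dana-J3.
All 5 translators are matched, so no larger matching exists.
That matches 5 of the 5, leaving 0 unmatched; no matching can do better.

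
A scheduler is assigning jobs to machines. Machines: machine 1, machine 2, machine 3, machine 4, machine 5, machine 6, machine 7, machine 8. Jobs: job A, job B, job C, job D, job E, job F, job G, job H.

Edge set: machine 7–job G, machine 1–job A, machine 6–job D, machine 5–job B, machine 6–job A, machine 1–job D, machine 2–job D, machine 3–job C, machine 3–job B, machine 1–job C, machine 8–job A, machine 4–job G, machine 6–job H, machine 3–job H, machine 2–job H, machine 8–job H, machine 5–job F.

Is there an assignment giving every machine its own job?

No

The set {machine 4, machine 7} has only 1 neighbour ({job G}), so by Hall's theorem at most 7 of the 8 machines can be matched.
Hence no matching covers every machine.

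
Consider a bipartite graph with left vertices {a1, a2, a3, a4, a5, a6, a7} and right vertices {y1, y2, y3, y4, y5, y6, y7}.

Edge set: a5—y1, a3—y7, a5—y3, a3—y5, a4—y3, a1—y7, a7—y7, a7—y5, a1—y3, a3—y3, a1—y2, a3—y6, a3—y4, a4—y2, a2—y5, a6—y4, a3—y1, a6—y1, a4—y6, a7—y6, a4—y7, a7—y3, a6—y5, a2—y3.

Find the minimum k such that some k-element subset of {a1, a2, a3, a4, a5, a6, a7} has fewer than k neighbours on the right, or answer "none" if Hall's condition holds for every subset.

none

A matching saturating every left vertex exists, for instance a1→y7, a2→y5, a3→y6, a4→y2, a5→y1, a6→y4, a7→y3.
By Hall's marriage theorem, this means |N(S)| ≥ |S| for every subset S, so no violating subset exists.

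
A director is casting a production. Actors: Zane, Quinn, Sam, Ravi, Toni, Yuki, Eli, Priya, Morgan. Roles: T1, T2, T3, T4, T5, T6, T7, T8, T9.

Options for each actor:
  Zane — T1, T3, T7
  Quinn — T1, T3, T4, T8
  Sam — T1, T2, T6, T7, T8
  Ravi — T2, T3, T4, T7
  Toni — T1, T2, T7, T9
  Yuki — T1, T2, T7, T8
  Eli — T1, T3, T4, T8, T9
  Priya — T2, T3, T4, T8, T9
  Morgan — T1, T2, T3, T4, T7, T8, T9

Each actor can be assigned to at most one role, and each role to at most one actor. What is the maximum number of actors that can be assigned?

8

One maximum matching: Zane→T1, Quinn→T8, Sam→T6, Ravi→T7, Toni→T9, Yuki→T2, Eli→T3, Priya→T4.
The set {Zane, Quinn, Ravi, Toni, Yuki, Eli, Priya, Morgan} has only 7 neighbours ({T1, T2, T3, T4, T7, T8, T9}), so by Hall's theorem at most 8 of the 9 actors can be matched.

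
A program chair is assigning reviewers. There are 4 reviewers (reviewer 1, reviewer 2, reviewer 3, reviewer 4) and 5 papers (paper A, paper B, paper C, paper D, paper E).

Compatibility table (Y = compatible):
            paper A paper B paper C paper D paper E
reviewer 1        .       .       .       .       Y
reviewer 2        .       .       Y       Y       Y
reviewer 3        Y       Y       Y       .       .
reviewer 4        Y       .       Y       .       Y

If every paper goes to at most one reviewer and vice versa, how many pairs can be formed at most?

For example, pair reviewer 1–paper E, reviewer 2–paper D, reviewer 3–paper B, reviewer 4–paper C.
This saturates every reviewer, so 4 is the maximum.

4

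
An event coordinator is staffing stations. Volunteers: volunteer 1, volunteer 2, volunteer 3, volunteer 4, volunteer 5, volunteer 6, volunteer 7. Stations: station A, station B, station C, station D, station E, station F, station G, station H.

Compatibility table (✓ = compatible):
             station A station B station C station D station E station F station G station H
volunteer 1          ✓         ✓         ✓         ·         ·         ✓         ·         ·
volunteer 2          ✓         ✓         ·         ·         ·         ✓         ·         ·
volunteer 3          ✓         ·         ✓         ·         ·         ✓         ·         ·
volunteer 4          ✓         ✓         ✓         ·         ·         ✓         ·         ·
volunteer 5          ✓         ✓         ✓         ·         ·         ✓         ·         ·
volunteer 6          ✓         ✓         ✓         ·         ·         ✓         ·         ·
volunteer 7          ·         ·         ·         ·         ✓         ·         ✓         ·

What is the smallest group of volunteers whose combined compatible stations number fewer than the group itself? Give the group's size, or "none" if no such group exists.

5

Take S = {volunteer 1, volunteer 2, volunteer 3, volunteer 4, volunteer 5}. Its neighbourhood is {station A, station B, station C, station F}, so |N(S)| = 4 < |S| = 5.
Every subset of size less than 5 has at least as many neighbours as members, so 5 is the minimum.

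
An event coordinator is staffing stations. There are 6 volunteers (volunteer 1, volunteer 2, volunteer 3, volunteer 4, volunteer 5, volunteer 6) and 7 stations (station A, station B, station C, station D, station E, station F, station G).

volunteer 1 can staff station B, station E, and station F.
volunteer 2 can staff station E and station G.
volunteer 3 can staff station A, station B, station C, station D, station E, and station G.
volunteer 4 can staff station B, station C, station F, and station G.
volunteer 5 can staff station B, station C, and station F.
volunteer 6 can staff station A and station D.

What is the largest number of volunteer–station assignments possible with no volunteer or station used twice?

A valid assignment of size 6: volunteer 1→station F, volunteer 2→station E, volunteer 3→station G, volunteer 4→station C, volunteer 5→station B, volunteer 6→station A.
This saturates every volunteer, so 6 is the maximum.

6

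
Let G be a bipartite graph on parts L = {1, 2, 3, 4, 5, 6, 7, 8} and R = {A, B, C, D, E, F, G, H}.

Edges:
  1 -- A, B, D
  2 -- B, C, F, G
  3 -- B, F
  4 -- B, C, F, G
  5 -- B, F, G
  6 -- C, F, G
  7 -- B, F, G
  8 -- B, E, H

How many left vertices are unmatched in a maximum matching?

For example, pair 1-D, 2-G, 3-F, 4-C, 5-B, 8-E.
The set {2, 3, 4, 5, 6, 7} has only 4 neighbours ({B, C, F, G}), so by Hall's theorem at most 6 of the 8 left vertices can be matched.
That matches 6 of the 8, leaving 2 unmatched; no matching can do better.

2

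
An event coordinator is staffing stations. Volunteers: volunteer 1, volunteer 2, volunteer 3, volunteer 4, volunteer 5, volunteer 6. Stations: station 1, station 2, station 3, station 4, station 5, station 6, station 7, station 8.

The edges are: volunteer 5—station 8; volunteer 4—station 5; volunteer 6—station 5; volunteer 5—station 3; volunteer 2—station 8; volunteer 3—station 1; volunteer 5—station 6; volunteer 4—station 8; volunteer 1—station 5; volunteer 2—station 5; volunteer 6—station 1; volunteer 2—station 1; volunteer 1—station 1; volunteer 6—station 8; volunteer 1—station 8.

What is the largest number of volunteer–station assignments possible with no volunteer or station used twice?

For example, pair volunteer 1–station 5, volunteer 2–station 8, volunteer 3–station 1, volunteer 5–station 3.
The set {volunteer 1, volunteer 2, volunteer 3, volunteer 4, volunteer 6} has only 3 neighbours ({station 1, station 5, station 8}), so by Hall's theorem at most 4 of the 6 volunteers can be matched.

4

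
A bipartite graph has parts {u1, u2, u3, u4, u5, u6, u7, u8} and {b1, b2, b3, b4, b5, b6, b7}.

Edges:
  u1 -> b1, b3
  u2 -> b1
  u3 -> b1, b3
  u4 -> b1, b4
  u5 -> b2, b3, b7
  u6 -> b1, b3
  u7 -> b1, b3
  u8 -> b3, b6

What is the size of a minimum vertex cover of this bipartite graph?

5

{u4, u5, u8, b1, b3} is a vertex cover of size 5: every edge has an endpoint in this set.
No smaller cover exists because u1–b3, u2–b1, u4–b4, u5–b7, u8–b6 is a matching of size 5, and a cover must include an endpoint of each of these disjoint edges (König's theorem).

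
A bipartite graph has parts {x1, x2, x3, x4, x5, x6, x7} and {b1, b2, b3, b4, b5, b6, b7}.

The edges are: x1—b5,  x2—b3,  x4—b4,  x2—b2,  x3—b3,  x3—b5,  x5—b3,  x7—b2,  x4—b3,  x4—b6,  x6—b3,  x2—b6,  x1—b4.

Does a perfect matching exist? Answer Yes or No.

No

The set {x1, x2, x3, x4, x5, x6, x7} has only 5 neighbours ({b2, b3, b4, b5, b6}), so by Hall's theorem at most 5 of the 7 left vertices can be matched.
Hence no matching covers every left vertex.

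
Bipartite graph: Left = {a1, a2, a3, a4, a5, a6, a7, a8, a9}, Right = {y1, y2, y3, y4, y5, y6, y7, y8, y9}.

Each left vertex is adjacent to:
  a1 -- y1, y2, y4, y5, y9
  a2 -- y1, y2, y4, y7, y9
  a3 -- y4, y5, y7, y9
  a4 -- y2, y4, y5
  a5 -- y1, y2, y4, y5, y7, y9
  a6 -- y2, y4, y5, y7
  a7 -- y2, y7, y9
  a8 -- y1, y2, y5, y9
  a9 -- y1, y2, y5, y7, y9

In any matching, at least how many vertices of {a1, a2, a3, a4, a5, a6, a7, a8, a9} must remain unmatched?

3

For example, pair a1→y1, a2→y9, a3→y5, a4→y2, a5→y4, a6→y7.
The set {a1, a2, a3, a4, a5, a6, a7, a8, a9} has only 6 neighbours ({y1, y2, y4, y5, y7, y9}), so by Hall's theorem at most 6 of the 9 left vertices can be matched.
That matches 6 of the 9, leaving 3 unmatched; no matching can do better.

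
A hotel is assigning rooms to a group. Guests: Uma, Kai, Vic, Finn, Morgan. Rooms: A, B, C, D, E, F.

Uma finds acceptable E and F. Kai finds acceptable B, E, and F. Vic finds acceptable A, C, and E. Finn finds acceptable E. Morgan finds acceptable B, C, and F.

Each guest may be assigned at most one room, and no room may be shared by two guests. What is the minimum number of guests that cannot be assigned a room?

For example, pair Uma→F, Kai→B, Vic→A, Finn→E, Morgan→C.
This saturates every guest, so 5 is the maximum.
That matches 5 of the 5, leaving 0 unmatched; no matching can do better.

0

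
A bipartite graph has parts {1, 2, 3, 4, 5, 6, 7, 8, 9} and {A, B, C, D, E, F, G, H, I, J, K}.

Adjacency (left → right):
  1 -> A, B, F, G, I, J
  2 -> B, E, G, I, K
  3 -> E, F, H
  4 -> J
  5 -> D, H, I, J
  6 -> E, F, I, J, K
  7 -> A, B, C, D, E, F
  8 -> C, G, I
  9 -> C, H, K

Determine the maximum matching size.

9

For example, pair 1-A, 2-B, 3-H, 4-J, 5-D, 6-K, 7-E, 8-G, 9-C.
This saturates every left vertex, so 9 is the maximum.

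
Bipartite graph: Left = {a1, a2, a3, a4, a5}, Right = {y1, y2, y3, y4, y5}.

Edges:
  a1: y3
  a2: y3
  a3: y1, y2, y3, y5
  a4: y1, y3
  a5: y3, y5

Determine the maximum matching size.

For example, pair a1-y3, a3-y2, a4-y1, a5-y5.
The set {a1, a2} has only 1 neighbour ({y3}), so by Hall's theorem at most 4 of the 5 left vertices can be matched.

4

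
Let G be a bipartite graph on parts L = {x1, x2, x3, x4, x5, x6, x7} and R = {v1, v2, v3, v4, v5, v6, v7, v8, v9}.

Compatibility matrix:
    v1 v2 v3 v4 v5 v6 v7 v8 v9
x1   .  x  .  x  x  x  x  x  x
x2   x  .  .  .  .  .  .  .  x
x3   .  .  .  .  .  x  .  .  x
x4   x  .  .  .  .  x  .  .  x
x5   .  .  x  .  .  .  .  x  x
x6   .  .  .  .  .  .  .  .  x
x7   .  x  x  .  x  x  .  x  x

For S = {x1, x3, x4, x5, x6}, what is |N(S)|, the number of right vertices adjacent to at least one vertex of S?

The union of neighbours of {x1, x3, x4, x5, x6} is {v1, v2, v3, v4, v5, v6, v7, v8, v9}, which has 9 elements.
Since |N(S)| = 9 ≥ |S| = 5, Hall's condition holds for this subset.

9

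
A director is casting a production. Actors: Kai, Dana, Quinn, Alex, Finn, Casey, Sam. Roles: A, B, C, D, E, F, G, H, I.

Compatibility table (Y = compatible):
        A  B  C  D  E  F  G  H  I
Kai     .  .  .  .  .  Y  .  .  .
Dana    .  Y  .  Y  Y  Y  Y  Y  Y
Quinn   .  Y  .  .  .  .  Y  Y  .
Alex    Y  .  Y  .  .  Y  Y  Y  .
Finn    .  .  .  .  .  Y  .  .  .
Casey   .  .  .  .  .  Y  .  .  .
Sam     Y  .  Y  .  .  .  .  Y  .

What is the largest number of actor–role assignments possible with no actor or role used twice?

5

For example, pair Kai→F, Dana→E, Quinn→B, Alex→G, Sam→C.
The set {Kai, Finn, Casey} has only 1 neighbour ({F}), so by Hall's theorem at most 5 of the 7 actors can be matched.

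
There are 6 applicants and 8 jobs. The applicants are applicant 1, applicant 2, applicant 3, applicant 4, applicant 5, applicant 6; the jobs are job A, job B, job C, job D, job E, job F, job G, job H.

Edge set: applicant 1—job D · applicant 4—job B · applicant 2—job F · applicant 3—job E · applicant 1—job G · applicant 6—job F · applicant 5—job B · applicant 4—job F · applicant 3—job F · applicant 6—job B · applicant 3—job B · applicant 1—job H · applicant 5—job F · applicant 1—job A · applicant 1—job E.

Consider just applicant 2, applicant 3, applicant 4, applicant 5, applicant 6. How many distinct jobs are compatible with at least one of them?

The union of neighbours of {applicant 2, applicant 3, applicant 4, applicant 5, applicant 6} is {job B, job E, job F}, which has 3 elements.
Since |N(S)| = 3 < |S| = 5, Hall's condition fails for this subset.

3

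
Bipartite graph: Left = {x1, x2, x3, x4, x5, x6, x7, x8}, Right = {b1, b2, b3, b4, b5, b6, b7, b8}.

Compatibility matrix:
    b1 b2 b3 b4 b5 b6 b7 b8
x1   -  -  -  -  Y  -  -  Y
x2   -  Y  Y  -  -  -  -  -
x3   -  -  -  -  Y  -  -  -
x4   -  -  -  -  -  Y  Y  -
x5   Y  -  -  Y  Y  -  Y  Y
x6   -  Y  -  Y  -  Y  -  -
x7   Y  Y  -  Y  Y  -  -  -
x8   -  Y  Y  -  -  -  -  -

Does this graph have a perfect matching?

One maximum matching: x1–b8, x2–b2, x3–b5, x4–b7, x5–b1, x6–b6, x7–b4, x8–b3.
All 8 left vertices are covered.

Yes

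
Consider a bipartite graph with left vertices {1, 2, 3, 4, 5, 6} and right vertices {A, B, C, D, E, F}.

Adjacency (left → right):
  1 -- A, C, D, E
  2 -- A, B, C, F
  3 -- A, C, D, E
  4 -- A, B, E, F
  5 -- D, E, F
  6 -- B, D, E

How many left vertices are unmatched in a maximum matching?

0

For example, pair 1-C, 2-F, 3-A, 4-E, 5-D, 6-B.
This saturates every left vertex, so 6 is the maximum.
That matches 6 of the 6, leaving 0 unmatched; no matching can do better.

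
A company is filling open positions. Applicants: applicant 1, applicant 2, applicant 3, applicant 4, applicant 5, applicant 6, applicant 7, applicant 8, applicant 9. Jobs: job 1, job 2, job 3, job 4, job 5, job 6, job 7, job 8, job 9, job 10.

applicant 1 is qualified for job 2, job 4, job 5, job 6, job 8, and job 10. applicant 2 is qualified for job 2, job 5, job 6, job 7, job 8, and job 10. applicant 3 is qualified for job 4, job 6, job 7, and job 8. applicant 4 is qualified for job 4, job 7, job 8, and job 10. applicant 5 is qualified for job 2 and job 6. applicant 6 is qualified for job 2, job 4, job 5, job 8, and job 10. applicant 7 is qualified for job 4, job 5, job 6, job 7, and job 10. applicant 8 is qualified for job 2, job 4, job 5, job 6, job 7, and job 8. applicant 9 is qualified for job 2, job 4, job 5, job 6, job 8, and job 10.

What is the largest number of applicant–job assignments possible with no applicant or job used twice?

One maximum matching: applicant 1–job 10, applicant 2–job 8, applicant 3–job 6, applicant 4–job 7, applicant 5–job 2, applicant 6–job 4, applicant 7–job 5.
The set {applicant 1, applicant 2, applicant 3, applicant 4, applicant 5, applicant 6, applicant 7, applicant 8, applicant 9} has only 7 neighbours ({job 10, job 2, job 4, job 5, job 6, job 7, job 8}), so by Hall's theorem at most 7 of the 9 applicants can be matched.

7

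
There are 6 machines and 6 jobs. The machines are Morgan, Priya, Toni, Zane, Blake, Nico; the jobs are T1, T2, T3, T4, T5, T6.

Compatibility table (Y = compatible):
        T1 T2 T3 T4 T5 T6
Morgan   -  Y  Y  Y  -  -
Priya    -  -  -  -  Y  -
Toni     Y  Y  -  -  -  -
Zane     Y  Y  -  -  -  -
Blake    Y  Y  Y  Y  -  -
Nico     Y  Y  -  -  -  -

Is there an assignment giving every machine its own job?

No

The set {Toni, Zane, Nico} has only 2 neighbours ({T1, T2}), so by Hall's theorem at most 5 of the 6 machines can be matched.
Hence no matching covers every machine.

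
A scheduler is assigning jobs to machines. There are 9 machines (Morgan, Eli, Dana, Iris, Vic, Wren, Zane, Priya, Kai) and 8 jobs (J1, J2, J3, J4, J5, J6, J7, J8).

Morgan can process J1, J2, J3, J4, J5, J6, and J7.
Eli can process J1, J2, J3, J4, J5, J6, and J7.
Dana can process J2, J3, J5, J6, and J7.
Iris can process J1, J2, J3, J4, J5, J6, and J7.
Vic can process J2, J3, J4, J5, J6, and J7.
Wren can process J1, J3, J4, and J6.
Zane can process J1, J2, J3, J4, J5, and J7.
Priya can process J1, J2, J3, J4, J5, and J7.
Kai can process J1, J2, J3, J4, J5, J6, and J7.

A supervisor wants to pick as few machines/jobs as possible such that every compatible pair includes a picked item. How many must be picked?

A maximum matching has 7 edges (e.g. Morgan–J7, Eli–J3, Dana–J5, Iris–J1, Vic–J6, Wren–J4, Zane–J2).
By König's theorem the minimum vertex cover has the same size. One such cover is {J1, J2, J3, J4, J5, J6, J7}.

7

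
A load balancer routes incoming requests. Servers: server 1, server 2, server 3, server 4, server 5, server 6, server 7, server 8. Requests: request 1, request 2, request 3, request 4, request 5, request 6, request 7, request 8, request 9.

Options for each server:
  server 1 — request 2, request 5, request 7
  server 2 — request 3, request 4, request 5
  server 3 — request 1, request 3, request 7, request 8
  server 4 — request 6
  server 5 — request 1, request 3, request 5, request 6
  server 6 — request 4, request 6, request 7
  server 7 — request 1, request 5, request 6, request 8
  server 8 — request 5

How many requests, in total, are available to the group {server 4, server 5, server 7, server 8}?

5

The union of neighbours of {server 4, server 5, server 7, server 8} is {request 1, request 3, request 5, request 6, request 8}, which has 5 elements.
Since |N(S)| = 5 ≥ |S| = 4, Hall's condition holds for this subset.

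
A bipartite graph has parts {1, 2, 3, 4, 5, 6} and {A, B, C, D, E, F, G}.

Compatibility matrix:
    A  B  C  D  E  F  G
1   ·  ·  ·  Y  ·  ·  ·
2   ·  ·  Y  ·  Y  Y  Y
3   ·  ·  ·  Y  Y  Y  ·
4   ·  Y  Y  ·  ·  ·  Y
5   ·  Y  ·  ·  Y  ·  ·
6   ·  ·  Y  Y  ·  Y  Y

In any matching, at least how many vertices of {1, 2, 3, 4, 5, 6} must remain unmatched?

0

A valid assignment of size 6: 1→D, 2→C, 3→E, 4→G, 5→B, 6→F.
This saturates every left vertex, so 6 is the maximum.
That matches 6 of the 6, leaving 0 unmatched; no matching can do better.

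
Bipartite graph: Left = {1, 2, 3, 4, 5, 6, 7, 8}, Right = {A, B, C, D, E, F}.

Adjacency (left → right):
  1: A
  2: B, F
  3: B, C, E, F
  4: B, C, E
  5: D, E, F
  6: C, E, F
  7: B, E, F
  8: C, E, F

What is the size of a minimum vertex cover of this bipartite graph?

A maximum matching has 6 edges (e.g. 1–A, 2–F, 3–B, 4–C, 5–D, 6–E).
By König's theorem the minimum vertex cover has the same size. One such cover is {1, 5, B, C, E, F}.

6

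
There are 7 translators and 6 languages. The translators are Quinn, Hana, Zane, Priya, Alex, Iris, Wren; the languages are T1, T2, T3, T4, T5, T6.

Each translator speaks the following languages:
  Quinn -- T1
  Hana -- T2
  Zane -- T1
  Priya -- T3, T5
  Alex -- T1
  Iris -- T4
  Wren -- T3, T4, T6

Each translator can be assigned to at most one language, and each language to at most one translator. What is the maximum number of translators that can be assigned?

5

A valid assignment of size 5: Quinn–T1, Hana–T2, Priya–T5, Iris–T4, Wren–T6.
The set {Quinn, Zane, Alex} has only 1 neighbour ({T1}), so by Hall's theorem at most 5 of the 7 translators can be matched.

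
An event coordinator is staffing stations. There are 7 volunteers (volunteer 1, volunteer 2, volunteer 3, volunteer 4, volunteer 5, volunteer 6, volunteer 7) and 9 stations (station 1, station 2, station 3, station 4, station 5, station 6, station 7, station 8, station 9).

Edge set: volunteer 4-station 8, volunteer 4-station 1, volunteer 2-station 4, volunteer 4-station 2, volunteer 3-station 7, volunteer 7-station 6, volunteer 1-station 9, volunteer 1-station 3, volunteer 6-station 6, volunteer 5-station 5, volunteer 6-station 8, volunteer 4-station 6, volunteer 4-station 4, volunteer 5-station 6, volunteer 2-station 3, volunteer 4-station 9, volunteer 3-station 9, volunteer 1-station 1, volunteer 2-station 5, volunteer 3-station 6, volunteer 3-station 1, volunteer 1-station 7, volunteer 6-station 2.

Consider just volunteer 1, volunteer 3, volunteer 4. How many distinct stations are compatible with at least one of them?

The union of neighbours of {volunteer 1, volunteer 3, volunteer 4} is {station 1, station 2, station 3, station 4, station 6, station 7, station 8, station 9}, which has 8 elements.
Since |N(S)| = 8 ≥ |S| = 3, Hall's condition holds for this subset.

8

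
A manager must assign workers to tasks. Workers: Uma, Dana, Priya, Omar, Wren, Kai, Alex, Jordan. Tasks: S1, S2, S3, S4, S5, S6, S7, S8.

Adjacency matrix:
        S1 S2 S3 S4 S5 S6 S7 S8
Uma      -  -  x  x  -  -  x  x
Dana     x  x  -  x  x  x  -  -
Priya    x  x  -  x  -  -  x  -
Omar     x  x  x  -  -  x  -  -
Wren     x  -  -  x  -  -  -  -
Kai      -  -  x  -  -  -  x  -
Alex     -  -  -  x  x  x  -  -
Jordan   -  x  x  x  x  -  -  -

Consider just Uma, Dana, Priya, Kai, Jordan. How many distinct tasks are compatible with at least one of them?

8

The union of neighbours of {Uma, Dana, Priya, Kai, Jordan} is {S1, S2, S3, S4, S5, S6, S7, S8}, which has 8 elements.
Since |N(S)| = 8 ≥ |S| = 5, Hall's condition holds for this subset.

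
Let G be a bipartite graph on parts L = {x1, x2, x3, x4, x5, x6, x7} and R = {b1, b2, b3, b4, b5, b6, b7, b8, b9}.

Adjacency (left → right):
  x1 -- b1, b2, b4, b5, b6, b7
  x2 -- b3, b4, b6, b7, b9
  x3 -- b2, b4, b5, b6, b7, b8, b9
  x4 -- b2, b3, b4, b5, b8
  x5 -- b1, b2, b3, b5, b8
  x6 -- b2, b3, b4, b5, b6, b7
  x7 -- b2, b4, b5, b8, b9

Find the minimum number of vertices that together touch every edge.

7

A maximum matching has 7 edges (e.g. x1–b7, x2–b3, x3–b4, x4–b8, x5–b1, x6–b6, x7–b5).
By König's theorem the minimum vertex cover has the same size. One such cover is {x1, x2, x3, x4, x5, x6, x7}.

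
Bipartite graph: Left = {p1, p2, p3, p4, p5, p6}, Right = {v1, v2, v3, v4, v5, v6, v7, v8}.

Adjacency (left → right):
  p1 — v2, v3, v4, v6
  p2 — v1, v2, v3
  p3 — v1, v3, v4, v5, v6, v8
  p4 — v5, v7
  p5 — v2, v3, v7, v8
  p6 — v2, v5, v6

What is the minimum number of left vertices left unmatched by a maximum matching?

A valid assignment of size 6: p1-v6, p2-v1, p3-v8, p4-v5, p5-v7, p6-v2.
All 6 left vertices are matched, so no larger matching exists.
That matches 6 of the 6, leaving 0 unmatched; no matching can do better.

0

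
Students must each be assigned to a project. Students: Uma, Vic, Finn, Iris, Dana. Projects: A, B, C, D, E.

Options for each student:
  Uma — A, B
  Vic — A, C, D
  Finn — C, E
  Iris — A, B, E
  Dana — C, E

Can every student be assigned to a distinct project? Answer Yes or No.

Yes

For example, pair Uma–A, Vic–D, Finn–C, Iris–B, Dana–E.
Every student is matched, so this is a perfect matching.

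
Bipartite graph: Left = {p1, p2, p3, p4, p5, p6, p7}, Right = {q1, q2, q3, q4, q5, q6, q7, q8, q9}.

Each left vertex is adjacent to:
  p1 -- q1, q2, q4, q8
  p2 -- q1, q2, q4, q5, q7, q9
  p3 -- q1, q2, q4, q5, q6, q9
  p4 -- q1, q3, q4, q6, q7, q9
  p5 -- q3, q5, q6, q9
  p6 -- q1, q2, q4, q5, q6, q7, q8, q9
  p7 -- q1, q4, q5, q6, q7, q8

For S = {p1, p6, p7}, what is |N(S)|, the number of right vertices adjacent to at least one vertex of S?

The union of neighbours of {p1, p6, p7} is {q1, q2, q4, q5, q6, q7, q8, q9}, which has 8 elements.
Since |N(S)| = 8 ≥ |S| = 3, Hall's condition holds for this subset.

8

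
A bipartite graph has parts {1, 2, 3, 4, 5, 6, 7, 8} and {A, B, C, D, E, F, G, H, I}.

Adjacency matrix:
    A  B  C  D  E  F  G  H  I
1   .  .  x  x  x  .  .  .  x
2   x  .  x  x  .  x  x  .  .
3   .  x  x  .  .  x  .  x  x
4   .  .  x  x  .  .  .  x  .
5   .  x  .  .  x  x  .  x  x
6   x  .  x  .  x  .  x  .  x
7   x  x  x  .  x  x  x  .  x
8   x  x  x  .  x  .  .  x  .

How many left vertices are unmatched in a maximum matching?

0

One maximum matching: 1→C, 2→F, 3→B, 4→D, 5→H, 6→G, 7→E, 8→A.
This saturates every left vertex, so 8 is the maximum.
That matches 8 of the 8, leaving 0 unmatched; no matching can do better.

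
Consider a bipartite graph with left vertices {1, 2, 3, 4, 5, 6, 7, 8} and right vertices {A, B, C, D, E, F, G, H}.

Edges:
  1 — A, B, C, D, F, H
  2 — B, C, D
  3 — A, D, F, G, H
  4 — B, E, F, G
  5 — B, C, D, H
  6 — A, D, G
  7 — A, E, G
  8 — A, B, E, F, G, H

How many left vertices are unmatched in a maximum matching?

One maximum matching: 1–F, 2–B, 3–H, 4–E, 5–C, 6–D, 7–A, 8–G.
This saturates every left vertex, so 8 is the maximum.
That matches 8 of the 8, leaving 0 unmatched; no matching can do better.

0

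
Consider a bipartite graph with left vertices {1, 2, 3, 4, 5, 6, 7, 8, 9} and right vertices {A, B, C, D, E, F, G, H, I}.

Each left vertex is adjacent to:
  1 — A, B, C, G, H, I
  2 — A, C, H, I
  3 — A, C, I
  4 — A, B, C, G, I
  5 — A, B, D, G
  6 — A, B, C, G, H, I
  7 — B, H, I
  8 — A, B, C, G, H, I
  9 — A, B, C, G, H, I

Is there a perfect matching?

No

The set {1, 2, 3, 4, 6, 7, 8, 9} has only 6 neighbours ({A, B, C, G, H, I}), so by Hall's theorem at most 7 of the 9 left vertices can be matched.
Hence no matching covers every left vertex.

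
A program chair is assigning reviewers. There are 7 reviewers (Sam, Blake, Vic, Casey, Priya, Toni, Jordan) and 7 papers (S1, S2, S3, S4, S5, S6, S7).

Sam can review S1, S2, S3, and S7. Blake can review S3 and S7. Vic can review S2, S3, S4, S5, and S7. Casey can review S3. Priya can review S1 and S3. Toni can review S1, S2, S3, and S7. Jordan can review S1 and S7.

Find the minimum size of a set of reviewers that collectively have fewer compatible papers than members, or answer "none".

Take S = {Blake, Casey, Priya, Jordan}. Its neighbourhood is {S1, S3, S7}, so |N(S)| = 3 < |S| = 4.
Every subset of size less than 4 has at least as many neighbours as members, so 4 is the minimum.

4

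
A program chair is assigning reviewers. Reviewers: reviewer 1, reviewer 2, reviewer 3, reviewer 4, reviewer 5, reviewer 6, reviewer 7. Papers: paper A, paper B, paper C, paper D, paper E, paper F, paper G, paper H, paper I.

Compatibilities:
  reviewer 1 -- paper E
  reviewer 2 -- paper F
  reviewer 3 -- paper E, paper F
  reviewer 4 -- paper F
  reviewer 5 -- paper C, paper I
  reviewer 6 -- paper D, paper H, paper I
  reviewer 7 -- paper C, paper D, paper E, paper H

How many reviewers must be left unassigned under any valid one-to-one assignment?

2

One maximum matching: reviewer 1–paper E, reviewer 2–paper F, reviewer 5–paper C, reviewer 6–paper I, reviewer 7–paper D.
The set {reviewer 1, reviewer 2, reviewer 3, reviewer 4} has only 2 neighbours ({paper E, paper F}), so by Hall's theorem at most 5 of the 7 reviewers can be matched.
That matches 5 of the 7, leaving 2 unmatched; no matching can do better.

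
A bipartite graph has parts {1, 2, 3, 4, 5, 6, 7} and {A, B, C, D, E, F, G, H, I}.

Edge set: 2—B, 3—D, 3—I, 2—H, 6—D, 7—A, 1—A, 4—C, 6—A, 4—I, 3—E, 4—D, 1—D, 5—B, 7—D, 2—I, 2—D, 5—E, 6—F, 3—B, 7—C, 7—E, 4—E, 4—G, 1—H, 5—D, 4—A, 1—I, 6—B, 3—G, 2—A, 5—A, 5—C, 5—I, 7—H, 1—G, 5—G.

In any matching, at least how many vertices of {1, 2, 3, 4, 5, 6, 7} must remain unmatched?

0

One maximum matching: 1→G, 2→H, 3→D, 4→E, 5→B, 6→F, 7→A.
This saturates every left vertex, so 7 is the maximum.
That matches 7 of the 7, leaving 0 unmatched; no matching can do better.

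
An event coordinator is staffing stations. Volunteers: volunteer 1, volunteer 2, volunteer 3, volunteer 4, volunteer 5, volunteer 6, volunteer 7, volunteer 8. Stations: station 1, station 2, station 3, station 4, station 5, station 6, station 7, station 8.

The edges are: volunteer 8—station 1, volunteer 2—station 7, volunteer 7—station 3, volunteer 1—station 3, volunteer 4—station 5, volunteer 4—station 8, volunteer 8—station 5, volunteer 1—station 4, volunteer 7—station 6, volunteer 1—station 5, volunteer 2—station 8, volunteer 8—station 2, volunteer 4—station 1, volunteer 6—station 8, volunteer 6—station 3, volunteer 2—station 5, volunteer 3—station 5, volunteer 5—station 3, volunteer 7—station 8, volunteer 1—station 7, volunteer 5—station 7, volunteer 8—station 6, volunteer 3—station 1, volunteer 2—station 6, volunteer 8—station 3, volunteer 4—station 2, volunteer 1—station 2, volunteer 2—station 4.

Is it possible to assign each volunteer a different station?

One maximum matching: volunteer 1→station 7, volunteer 2→station 4, volunteer 3→station 5, volunteer 4→station 1, volunteer 5→station 3, volunteer 6→station 8, volunteer 7→station 6, volunteer 8→station 2.
Every volunteer is matched, so this is a perfect matching.

Yes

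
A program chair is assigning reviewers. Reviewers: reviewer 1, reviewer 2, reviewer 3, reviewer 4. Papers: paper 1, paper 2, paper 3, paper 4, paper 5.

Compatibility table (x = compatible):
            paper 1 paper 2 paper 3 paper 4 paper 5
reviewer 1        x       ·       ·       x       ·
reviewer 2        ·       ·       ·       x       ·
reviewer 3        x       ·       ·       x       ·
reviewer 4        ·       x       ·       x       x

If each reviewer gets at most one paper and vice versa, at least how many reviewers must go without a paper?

For example, pair reviewer 1-paper 1, reviewer 2-paper 4, reviewer 4-paper 2.
The set {reviewer 1, reviewer 2, reviewer 3} has only 2 neighbours ({paper 1, paper 4}), so by Hall's theorem at most 3 of the 4 reviewers can be matched.
That matches 3 of the 4, leaving 1 unmatched; no matching can do better.

1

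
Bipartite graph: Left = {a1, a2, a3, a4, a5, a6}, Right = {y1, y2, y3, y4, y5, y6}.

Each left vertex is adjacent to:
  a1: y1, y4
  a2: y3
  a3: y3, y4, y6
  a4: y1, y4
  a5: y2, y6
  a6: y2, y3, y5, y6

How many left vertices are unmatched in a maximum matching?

For example, pair a1→y4, a2→y3, a3→y6, a4→y1, a5→y2, a6→y5.
This saturates every left vertex, so 6 is the maximum.
That matches 6 of the 6, leaving 0 unmatched; no matching can do better.

0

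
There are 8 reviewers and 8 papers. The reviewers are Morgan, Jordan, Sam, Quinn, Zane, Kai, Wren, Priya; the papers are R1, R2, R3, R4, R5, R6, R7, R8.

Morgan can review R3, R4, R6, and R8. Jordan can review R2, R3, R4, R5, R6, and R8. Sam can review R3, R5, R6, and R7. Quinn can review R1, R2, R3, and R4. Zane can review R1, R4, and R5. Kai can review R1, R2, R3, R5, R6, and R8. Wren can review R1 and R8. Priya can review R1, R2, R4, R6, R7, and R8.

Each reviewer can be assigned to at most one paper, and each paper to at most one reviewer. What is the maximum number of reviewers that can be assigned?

For example, pair Morgan→R4, Jordan→R2, Sam→R7, Quinn→R1, Zane→R5, Kai→R3, Wren→R8, Priya→R6.
All 8 reviewers are matched, so no larger matching exists.

8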